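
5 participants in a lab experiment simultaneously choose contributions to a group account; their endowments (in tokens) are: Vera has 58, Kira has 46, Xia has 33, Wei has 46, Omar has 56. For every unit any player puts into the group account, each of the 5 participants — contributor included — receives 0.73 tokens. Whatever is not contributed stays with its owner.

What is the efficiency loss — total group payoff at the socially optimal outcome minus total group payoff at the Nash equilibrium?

The private return per contributed unit is 0.73 < 1 for everyone, so the Nash equilibrium is zero contribution and the group total is Σ E_j = 58 + 46 + 33 + 46 + 56 = 239.
Each contributed unit returns 3.650 to the group, so the social optimum is full contribution by everyone: group total = 3.650 × 239 = 872.35.
Efficiency loss = (3.650 − 1) × 239 = 633.35.

633.35 tokens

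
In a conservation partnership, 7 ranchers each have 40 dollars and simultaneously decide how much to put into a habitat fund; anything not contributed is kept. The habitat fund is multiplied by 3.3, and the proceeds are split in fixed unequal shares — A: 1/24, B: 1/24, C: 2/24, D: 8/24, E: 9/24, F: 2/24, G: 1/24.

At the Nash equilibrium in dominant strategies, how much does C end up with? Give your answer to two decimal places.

62.00 dollars

Each unit j contributes comes back to j as 3.3 × (j's share), so j prefers to contribute only if that share exceeds 1/3.3 = 0.3030; otherwise keeping the unit dominates.
The shares above 0.3030 belong to D and E, contributing 40 each; the remaining 5 contribute 0. Total contributed: 80.
C keeps 40 and receives 3.3 × 80 × 2/24 = 22.00 from the habitat fund, for a payoff of 62.00.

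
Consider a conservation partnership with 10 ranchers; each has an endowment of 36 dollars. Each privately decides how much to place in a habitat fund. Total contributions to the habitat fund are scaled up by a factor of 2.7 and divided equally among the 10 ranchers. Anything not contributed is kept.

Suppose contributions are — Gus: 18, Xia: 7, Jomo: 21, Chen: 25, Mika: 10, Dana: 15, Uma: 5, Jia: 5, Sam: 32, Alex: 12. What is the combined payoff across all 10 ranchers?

Total contributed: 18 + 7 + 21 + 25 + 10 + 15 + 5 + 5 + 32 + 12 = 150; total kept: 10 × 36 − 150 = 210.
The habitat fund pays out 2.7 × 150 = 405.00 in aggregate.
Group total = 210 + 405.00 = 615.00.

615.00 dollars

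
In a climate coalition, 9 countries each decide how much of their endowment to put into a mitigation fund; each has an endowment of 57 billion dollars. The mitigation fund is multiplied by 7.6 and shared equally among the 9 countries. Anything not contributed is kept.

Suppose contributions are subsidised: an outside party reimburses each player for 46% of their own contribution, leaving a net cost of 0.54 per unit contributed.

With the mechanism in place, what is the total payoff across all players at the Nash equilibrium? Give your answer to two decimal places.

4134.78 billion dollars

The effective private return per unit is now (7.6/9) / 0.54 = 1.5638 > 1, so every player's dominant strategy flips to full contribution.
So the Nash equilibrium is full contribution by all 9; the group earns 9 × (57 × 0.46 + 7.6 × 57) = 4134.78.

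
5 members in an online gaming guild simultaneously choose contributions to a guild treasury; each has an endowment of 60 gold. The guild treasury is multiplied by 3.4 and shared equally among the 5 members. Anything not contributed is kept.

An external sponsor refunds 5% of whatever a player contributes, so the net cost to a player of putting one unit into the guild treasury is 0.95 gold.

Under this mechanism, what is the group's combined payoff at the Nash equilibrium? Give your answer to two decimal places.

300.00 gold

With the mechanism, a contributed unit returns (3.4/5) / 0.95 = 0.7158 per unit of net cost — still below 1 — so contributing 0 remains dominant for every player.
Everyone keeps their endowment and the group total is 5 × 60 = 300.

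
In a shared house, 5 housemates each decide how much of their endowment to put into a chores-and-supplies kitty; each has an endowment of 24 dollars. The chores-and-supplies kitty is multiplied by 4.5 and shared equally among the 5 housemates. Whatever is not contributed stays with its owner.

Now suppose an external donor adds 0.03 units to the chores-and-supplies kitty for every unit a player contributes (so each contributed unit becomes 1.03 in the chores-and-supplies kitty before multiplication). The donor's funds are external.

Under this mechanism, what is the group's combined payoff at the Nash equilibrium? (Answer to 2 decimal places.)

120.00 dollars

With the mechanism, a contributed unit returns 4.5 × 1.03 / 5 = 0.9270 per unit of net cost — still below 1 — so contributing 0 remains dominant for every player.
Everyone keeps their endowment and the group total is 5 × 24 = 120.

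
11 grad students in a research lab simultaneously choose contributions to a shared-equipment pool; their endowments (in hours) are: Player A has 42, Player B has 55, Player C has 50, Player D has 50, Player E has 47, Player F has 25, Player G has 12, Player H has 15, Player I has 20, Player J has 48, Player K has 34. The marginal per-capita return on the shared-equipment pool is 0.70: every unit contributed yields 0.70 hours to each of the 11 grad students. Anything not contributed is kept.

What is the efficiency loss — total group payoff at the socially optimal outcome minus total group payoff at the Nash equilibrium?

2666.60 hours

The private return per contributed unit is 0.70 < 1 for everyone, so the Nash equilibrium is zero contribution and the group total is Σ E_j = 42 + 55 + 50 + 50 + 47 + 25 + 12 + 15 + 20 + 48 + 34 = 398.
Each contributed unit returns 7.700 to the group, so the social optimum is full contribution by everyone: group total = 7.700 × 398 = 3064.60.
Efficiency loss = (7.700 − 1) × 398 = 2666.60.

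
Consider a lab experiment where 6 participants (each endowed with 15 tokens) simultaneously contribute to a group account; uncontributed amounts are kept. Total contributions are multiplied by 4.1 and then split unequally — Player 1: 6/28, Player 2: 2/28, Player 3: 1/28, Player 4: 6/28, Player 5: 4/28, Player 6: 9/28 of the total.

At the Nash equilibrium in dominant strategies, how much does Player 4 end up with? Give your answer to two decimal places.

For player j, contributing a unit is worthwhile iff 4.1 × (j's share) ≥ 1, i.e. iff j's share is at least 0.2439.
The only share above 0.2439 is Player 6's 9/28, contributing 15; the remaining 5 contribute 0. Total contributed: 15.
Player 4 keeps 15 and receives 4.1 × 15 × 6/28 = 13.18 from the group account, for a payoff of 28.18.

28.18 tokens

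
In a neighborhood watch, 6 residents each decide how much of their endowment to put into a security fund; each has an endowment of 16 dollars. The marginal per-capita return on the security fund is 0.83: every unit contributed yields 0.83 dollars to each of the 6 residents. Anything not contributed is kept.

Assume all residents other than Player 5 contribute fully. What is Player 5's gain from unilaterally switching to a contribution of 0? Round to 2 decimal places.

Switching from a contribution of 16 to 0 lets Player 5 keep an extra 16 dollars, but lowers the security fund by 16, which costs Player 5 their own share of that drop: 0.83 × 16 = 13.28.
Net gain = 16 − 13.28 = 2.72. The private return per contributed unit (0.83) is below 1, so free-riding is indeed the best response regardless of what the others do.

2.72 dollars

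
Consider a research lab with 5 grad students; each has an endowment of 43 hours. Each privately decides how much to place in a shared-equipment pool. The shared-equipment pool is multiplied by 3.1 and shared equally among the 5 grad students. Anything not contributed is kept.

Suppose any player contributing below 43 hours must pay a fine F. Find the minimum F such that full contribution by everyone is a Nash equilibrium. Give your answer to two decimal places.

16.34 hours

Given the others contribute fully, the best deviation is to contribute 0 (any partial contribution still incurs the fine and gives up units whose private return 0.6200 is below 1).
Deviating from 43 to 0 saves 43 hours but forfeits the deviator's share of the drop in the shared-equipment pool: 3.1/5 × 43 = 26.66.
So the deviation gain is 43 − 26.66 = 16.34, and the fine must be at least 16.34 hours to wipe it out.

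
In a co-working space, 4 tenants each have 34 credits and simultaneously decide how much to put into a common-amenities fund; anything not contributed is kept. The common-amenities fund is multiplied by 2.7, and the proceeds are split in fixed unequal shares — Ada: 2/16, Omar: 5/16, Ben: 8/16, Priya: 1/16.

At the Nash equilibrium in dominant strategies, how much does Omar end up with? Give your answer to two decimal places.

62.69 credits

For player j, contributing a unit is worthwhile iff 2.7 × (j's share) ≥ 1, i.e. iff j's share is at least 0.3704.
Only Ben (8/16) clears that bar, contributing 34; the remaining 3 contribute 0. Total contributed: 34.
Omar keeps 34 and receives 2.7 × 34 × 5/16 = 28.69 from the common-amenities fund, for a payoff of 62.69.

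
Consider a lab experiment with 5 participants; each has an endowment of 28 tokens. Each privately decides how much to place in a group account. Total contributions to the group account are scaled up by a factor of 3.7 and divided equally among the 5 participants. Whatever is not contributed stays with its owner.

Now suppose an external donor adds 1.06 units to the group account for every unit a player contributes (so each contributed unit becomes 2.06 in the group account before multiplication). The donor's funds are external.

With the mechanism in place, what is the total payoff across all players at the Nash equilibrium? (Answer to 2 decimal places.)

With the mechanism, a contributed unit returns 3.7 × 2.06 / 5 = 1.5244 per unit of net cost to the contributor — now above 1 — so contributing fully is weakly dominant for every player.
So the Nash equilibrium is full contribution by all 5; the group earns 3.7 × 2.06 × 140 = 1067.08.

1067.08 tokens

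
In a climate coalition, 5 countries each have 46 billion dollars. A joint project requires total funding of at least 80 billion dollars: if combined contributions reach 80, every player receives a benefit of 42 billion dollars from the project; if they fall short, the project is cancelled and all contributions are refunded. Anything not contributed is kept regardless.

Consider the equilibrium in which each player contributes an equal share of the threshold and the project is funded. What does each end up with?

Equal share of the threshold: 80/5 = 16.
At this profile no one gains by cutting their contribution: any cut drops the total below 80, the project is cancelled, contributions are refunded, and the deviator ends with 46, which is less than 46 − 16 + 42 = 72. Contributing more than 16 just wastes the excess. So contributing exactly 16 is a best response.
Each player's payoff: 46 − 16 + 42 = 72.

72 billion dollars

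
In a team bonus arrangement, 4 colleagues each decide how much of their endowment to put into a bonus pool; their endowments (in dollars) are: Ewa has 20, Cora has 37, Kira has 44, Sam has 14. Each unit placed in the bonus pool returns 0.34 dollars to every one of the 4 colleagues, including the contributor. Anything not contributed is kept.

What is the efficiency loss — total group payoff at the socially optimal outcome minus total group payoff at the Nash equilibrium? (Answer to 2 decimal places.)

The private return per contributed unit is 0.34 < 1 for everyone, so the Nash equilibrium is zero contribution and the group total is Σ E_j = 20 + 37 + 44 + 14 = 115.
Each contributed unit returns 1.360 to the group, so the social optimum is full contribution by everyone: group total = 1.360 × 115 = 156.40.
Efficiency loss = (1.360 − 1) × 115 = 41.40.

41.40 dollars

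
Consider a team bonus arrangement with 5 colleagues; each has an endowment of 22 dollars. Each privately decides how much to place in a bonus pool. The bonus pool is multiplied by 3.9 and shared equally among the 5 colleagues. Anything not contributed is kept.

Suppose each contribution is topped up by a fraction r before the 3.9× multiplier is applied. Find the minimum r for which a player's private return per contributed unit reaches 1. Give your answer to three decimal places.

With matching at rate r, one contributed unit becomes (1 + r) in the bonus pool and returns 3.9 × (1 + r) / 5 to the contributor.
Setting this equal to 1: 1 + r = 5/3.9 = 1.2821.
So the minimum matching rate is r = 1.2821 − 1 = 0.282.

0.282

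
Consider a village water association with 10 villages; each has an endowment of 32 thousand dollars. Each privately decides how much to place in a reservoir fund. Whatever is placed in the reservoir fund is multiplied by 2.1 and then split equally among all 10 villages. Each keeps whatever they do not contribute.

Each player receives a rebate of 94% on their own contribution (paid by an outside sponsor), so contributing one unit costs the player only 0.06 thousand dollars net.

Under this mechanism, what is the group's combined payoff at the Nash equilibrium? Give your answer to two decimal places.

972.80 thousand dollars

The effective private return per unit is now (2.1/10) / 0.06 = 3.5000 > 1, so every player's dominant strategy flips to full contribution.
So the Nash equilibrium is full contribution by all 10; the group earns 10 × (32 × 0.94 + 2.1 × 32) = 972.80.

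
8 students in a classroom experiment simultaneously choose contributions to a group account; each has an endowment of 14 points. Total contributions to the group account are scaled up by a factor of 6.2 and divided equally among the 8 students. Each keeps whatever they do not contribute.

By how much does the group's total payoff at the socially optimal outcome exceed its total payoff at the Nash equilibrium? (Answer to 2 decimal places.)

582.40 points

Each contributed unit returns 6.2/8 = 0.7750 to its contributor — below 1 — so contributing 0 is dominant for every player. At the Nash equilibrium everyone keeps their 14, and the group total is 8 × 14 = 112.
Each contributed unit returns 6.200 to the group as a whole (0.7750 to each of 8 players), which exceeds 1, so the social optimum is full contribution: group total = 6.200 × 112 = 694.40.
Efficiency loss = 694.40 − 112 = 582.40.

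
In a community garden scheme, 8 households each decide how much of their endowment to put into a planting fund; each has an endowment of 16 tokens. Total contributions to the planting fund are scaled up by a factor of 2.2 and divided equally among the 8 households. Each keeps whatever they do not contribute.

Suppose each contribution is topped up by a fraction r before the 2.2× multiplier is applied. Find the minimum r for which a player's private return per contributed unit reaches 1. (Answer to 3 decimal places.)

2.636

With matching at rate r, one contributed unit becomes (1 + r) in the planting fund and returns 2.2 × (1 + r) / 8 to the contributor.
Setting this equal to 1: 1 + r = 8/2.2 = 3.6364.
So the minimum matching rate is r = 3.6364 − 1 = 2.636.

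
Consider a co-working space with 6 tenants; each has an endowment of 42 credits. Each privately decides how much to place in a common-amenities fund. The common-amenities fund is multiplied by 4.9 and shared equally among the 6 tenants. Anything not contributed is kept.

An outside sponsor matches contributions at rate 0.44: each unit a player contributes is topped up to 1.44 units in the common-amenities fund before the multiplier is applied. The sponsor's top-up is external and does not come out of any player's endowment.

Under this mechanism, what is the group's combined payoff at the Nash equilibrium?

With the mechanism, a contributed unit returns 4.9 × 1.44 / 6 = 1.1760 per unit of net cost to the contributor — now above 1 — so contributing fully is weakly dominant for every player.
So the Nash equilibrium is full contribution by all 6; the group earns 4.9 × 1.44 × 252 = 1778.11.

1778.11 credits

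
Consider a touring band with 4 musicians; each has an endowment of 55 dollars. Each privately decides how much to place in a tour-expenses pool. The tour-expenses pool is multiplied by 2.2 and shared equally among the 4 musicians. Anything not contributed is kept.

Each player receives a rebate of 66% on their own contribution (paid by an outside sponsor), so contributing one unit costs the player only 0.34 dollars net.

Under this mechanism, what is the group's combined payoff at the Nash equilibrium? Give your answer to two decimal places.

629.20 dollars

The effective private return per unit is now (2.2/4) / 0.34 = 1.6176 > 1, so every player's dominant strategy flips to full contribution.
At the Nash equilibrium everyone contributes 55. Group total payoff = 4 × (55 × 0.66 + 2.2 × 55) = 629.20.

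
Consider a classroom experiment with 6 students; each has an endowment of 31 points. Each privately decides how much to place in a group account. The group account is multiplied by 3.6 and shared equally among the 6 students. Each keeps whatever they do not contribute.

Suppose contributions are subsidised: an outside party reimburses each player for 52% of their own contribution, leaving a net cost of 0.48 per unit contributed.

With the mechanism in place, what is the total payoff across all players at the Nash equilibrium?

With the mechanism, a contributed unit returns (3.6/6) / 0.48 = 1.2500 per unit of net cost to the contributor — now above 1 — so contributing fully is weakly dominant for every player.
At the Nash equilibrium everyone contributes 31. Group total payoff = 6 × (31 × 0.52 + 3.6 × 31) = 766.32.

766.32 points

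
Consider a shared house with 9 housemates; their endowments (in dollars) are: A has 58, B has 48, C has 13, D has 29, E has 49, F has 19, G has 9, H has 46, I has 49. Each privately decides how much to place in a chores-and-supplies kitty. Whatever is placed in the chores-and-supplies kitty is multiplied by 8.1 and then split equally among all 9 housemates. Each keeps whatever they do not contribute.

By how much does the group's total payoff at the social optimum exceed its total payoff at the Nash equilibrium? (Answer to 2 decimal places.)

The private return per contributed unit is 8.1/9 = 0.9000 < 1 for every player regardless of endowment, so the Nash equilibrium is zero contribution and the group total is Σ E_j = 58 + 48 + 13 + 29 + 49 + 19 + 9 + 46 + 49 = 320.
Each contributed unit returns 8.100 to the group, so the social optimum is full contribution by everyone: group total = 8.100 × 320 = 2592.00.
Efficiency loss = (8.100 − 1) × 320 = 2272.00.

2272.00 dollars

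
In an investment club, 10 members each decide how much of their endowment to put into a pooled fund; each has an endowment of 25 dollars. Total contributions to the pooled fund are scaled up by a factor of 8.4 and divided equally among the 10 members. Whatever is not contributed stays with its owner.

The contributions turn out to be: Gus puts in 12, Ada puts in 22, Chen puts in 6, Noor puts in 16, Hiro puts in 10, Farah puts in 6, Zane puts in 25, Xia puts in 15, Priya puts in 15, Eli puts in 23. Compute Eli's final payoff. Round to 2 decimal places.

128.00 dollars

Total contributed: 12 + 22 + 6 + 16 + 10 + 6 + 25 + 15 + 15 + 23 = 150.
Each receives 8.4 × 150 / 10 = 126.00 from the pooled fund.
Eli keeps 25 − 23 = 2, so Eli's payoff is 2 + 126.00 = 128.00.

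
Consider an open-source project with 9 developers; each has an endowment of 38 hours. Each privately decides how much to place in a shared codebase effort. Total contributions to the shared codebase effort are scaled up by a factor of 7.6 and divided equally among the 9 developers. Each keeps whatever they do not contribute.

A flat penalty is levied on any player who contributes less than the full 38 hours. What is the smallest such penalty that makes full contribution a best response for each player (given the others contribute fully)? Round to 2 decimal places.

5.91 hours

Given the others contribute fully, the best deviation is to contribute 0 (any partial contribution still incurs the fine and gives up units whose private return 0.8444 is below 1).
Deviating from 38 to 0 saves 38 hours but forfeits the deviator's share of the drop in the shared codebase effort: 7.6/9 × 38 = 32.09.
So the deviation gain is 38 − 32.09 = 5.91, and the fine must be at least 5.91 hours to wipe it out.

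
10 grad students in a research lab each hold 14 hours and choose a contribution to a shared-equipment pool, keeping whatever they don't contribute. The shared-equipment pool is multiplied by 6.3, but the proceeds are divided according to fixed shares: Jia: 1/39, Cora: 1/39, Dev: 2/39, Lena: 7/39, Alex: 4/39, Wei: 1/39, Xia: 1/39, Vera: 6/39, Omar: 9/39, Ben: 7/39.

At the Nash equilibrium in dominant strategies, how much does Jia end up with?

Player j's private return per contributed unit is 6.3 × (j's share). Contributing is weakly dominant for j when that share is at least 1/6.3 = 0.1587, and contributing 0 is dominant otherwise.
Lena, Omar and Ben are above the threshold, contributing 14 each; the remaining 7 contribute 0. Total contributed: 42.
Jia keeps 14 and receives 6.3 × 42 × 1/39 = 6.78 from the shared-equipment pool, for a payoff of 20.78.

20.78 hours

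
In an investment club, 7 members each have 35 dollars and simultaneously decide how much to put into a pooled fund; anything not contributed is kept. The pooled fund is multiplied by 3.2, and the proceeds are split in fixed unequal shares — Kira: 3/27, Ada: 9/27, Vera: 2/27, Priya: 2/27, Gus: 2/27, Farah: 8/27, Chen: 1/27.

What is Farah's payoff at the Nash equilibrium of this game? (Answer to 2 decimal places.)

For player j, contributing a unit is worthwhile iff 3.2 × (j's share) ≥ 1, i.e. iff j's share is at least 0.3125.
Only Ada (9/27) clears that bar, contributing 35; the remaining 6 contribute 0. Total contributed: 35.
Farah keeps 35 and receives 3.2 × 35 × 8/27 = 33.19 from the pooled fund, for a payoff of 68.19.

68.19 dollars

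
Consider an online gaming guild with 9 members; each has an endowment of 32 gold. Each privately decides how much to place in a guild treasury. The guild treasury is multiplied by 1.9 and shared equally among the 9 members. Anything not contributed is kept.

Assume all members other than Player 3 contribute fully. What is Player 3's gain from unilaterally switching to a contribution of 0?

25.24 gold

Switching from a contribution of 32 to 0 lets Player 3 keep an extra 32 gold, but lowers the guild treasury by 32, which costs Player 3 their own share of that drop: 1.9/9 × 32 = 6.76.
Net gain = 32 − 6.76 = 25.24. The private return per contributed unit (0.2111) is below 1, so free-riding is indeed the best response regardless of what the others do.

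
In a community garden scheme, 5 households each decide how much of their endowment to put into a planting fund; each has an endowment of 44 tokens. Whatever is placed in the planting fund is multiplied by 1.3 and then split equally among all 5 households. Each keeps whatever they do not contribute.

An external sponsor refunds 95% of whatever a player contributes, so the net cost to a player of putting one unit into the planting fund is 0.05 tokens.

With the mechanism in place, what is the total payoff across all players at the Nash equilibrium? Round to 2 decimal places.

495.00 tokens

With the mechanism, a contributed unit returns (1.3/5) / 0.05 = 5.2000 per unit of net cost to the contributor — now above 1 — so contributing fully is weakly dominant for every player.
So the Nash equilibrium is full contribution by all 5; the group earns 5 × (44 × 0.95 + 1.3 × 44) = 495.00.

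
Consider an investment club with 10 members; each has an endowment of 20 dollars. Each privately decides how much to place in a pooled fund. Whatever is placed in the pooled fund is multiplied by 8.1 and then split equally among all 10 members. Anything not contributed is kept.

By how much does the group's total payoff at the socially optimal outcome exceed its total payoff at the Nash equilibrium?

Each contributed unit returns 8.1/10 = 0.8100 to its contributor — below 1 — so contributing 0 is dominant for every player. At the Nash equilibrium everyone keeps their 20, and the group total is 10 × 20 = 200.
Each contributed unit returns 8.100 to the group as a whole (0.8100 to each of 10 players), which exceeds 1, so the social optimum is full contribution: group total = 8.100 × 200 = 1620.00.
Efficiency loss = 1620.00 − 200 = 1420.00.

1420.00 dollars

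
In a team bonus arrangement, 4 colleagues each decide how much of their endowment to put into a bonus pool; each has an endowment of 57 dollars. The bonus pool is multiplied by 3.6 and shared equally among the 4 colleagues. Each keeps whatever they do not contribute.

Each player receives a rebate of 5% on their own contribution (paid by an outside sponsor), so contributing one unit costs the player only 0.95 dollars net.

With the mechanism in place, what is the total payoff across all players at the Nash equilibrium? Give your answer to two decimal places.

With the mechanism, a contributed unit returns (3.6/4) / 0.95 = 0.9474 per unit of net cost — still below 1 — so contributing 0 remains dominant for every player.
Everyone keeps their endowment and the group total is 4 × 57 = 228.

228.00 dollars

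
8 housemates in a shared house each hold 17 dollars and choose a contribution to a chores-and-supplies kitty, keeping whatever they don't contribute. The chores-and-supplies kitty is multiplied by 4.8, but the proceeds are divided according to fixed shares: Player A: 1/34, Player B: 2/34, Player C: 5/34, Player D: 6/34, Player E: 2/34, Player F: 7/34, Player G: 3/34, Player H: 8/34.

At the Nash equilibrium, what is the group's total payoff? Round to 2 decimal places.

A player with share s gets back 4.8·s per unit contributed, so full contribution is dominant for anyone with s > 1/4.8 = 0.2083 and zero contribution is dominant for anyone below.
Player H alone (share 8/34) is above the threshold, contributing 17; the remaining 7 contribute 0. Total contributed: 17.
The chores-and-supplies kitty pays out 4.8 × 17 = 81.60 in total (split across the unequal shares, but the aggregate is all that matters for the group sum).
The 7 free-riders keep 17 each, adding 119. Group total = 119 + 81.60 = 200.60.

200.60 dollars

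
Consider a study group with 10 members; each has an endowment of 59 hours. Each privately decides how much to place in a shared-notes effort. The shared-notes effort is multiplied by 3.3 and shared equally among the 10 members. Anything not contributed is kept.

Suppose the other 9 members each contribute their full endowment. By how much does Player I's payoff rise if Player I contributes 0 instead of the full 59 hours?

Switching from a contribution of 59 to 0 lets Player I keep an extra 59 hours, but lowers the shared-notes effort by 59, which costs Player I their own share of that drop: 3.3/10 × 59 = 19.47.
Net gain = 59 − 19.47 = 39.53. The private return per contributed unit (0.3300) is below 1, so free-riding is indeed the best response regardless of what the others do.

39.53 hours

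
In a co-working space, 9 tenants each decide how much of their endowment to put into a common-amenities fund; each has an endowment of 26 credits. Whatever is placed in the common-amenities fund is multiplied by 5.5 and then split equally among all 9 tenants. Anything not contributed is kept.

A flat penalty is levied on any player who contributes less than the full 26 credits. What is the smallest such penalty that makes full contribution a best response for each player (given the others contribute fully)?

10.11 credits

Given the others contribute fully, the best deviation is to contribute 0 (any partial contribution still incurs the fine and gives up units whose private return 0.6111 is below 1).
Deviating from 26 to 0 saves 26 credits but forfeits the deviator's share of the drop in the common-amenities fund: 5.5/9 × 26 = 15.89.
So the deviation gain is 26 − 15.89 = 10.11, and the fine must be at least 10.11 credits to wipe it out.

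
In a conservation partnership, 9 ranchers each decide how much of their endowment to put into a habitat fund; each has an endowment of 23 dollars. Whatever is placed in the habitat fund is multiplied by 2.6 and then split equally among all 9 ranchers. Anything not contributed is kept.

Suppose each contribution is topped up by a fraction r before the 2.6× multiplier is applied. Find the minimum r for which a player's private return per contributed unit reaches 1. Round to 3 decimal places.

With matching at rate r, one contributed unit becomes (1 + r) in the habitat fund and returns 2.6 × (1 + r) / 9 to the contributor.
Setting this equal to 1: 1 + r = 9/2.6 = 3.4615.
So the minimum matching rate is r = 3.4615 − 1 = 2.462.

2.462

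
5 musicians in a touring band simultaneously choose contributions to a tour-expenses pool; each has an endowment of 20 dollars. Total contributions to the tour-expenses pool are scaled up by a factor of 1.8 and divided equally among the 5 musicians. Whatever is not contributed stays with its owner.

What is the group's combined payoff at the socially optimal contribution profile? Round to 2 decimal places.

180.00 dollars

Each contributed unit returns 1.800 to the group as a whole (0.3600 to each of 5 players), which exceeds 1, so the social optimum is full contribution: group total = 1.800 × 100 = 180.00.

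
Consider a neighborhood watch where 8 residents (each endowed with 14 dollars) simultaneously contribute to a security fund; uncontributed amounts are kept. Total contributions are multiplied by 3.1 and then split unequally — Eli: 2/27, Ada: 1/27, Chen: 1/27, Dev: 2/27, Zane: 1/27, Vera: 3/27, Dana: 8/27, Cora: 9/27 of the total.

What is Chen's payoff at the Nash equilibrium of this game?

15.61 dollars

A player with share s gets back 3.1·s per unit contributed, so full contribution is dominant for anyone with s > 1/3.1 = 0.3226 and zero contribution is dominant for anyone below.
Cora alone (share 9/27) is above the threshold, contributing 14; the remaining 7 contribute 0. Total contributed: 14.
Chen keeps 14 and receives 3.1 × 14 × 1/27 = 1.61 from the security fund, for a payoff of 15.61.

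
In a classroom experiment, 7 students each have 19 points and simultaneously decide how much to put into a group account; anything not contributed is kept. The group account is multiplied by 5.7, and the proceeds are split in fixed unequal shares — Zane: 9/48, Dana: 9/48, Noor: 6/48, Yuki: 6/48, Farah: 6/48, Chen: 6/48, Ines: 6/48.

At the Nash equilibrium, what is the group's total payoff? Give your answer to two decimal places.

311.60 points

A player with share s gets back 5.7·s per unit contributed, so full contribution is dominant for anyone with s > 1/5.7 = 0.1754 and zero contribution is dominant for anyone below.
Zane and Dana are above the threshold, contributing 19 each; the remaining 5 contribute 0. Total contributed: 38.
The group account pays out 5.7 × 38 = 216.60 in total (split across the unequal shares, but the aggregate is all that matters for the group sum).
The 5 free-riders keep 19 each, adding 95. Group total = 95 + 216.60 = 311.60.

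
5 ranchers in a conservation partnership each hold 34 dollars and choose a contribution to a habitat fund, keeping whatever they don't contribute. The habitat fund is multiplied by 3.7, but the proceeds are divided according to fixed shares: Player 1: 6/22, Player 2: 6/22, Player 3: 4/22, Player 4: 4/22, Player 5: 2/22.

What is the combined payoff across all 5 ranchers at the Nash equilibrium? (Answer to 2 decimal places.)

A player with share s gets back 3.7·s per unit contributed, so full contribution is dominant for anyone with s > 1/3.7 = 0.2703 and zero contribution is dominant for anyone below.
Player 1 and Player 2 clear that bar, contributing 34 each; the remaining 3 contribute 0. Total contributed: 68.
The habitat fund pays out 3.7 × 68 = 251.60 in total (split across the unequal shares, but the aggregate is all that matters for the group sum).
The 3 free-riders keep 34 each, adding 102. Group total = 102 + 251.60 = 353.60.

353.60 dollars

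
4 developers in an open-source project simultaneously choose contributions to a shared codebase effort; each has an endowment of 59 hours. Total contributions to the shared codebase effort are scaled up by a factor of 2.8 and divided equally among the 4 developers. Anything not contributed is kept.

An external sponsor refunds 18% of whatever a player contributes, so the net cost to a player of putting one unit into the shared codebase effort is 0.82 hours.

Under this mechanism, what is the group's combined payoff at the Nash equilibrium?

236.00 hours

The effective private return is (2.8/4) / 0.82 = 0.8537, which is still under 1, so the mechanism doesn't change anyone's dominant strategy: zero contribution.
Everyone keeps their endowment and the group total is 4 × 59 = 236.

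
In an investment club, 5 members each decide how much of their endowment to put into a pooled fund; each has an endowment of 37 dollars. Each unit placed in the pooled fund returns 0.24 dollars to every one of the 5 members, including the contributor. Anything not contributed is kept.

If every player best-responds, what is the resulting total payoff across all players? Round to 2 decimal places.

The private return per contributed unit is 0.24 < 1, so contributing 0 is dominant for every player. At the Nash equilibrium everyone keeps their 37, and the group total is 5 × 37 = 185.

185.00 dollars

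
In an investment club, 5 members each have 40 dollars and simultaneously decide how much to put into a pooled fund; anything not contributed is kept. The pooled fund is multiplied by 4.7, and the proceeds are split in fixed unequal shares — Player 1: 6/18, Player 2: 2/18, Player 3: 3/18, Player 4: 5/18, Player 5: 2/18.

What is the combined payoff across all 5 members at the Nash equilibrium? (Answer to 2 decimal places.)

496.00 dollars

Each unit j contributes comes back to j as 4.7 × (j's share), so j prefers to contribute only if that share exceeds 1/4.7 = 0.2128; otherwise keeping the unit dominates.
Player 1 and Player 4 are above the threshold, contributing 40 each; the remaining 3 contribute 0. Total contributed: 80.
The pooled fund pays out 4.7 × 80 = 376.00 in total (split across the unequal shares, but the aggregate is all that matters for the group sum).
The 3 free-riders keep 40 each, adding 120. Group total = 120 + 376.00 = 496.00.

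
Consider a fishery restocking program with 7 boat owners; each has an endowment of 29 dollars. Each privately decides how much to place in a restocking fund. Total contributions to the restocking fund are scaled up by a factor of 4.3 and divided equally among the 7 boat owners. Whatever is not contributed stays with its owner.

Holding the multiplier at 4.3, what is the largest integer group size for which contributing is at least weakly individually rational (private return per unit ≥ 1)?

4

Private return per unit is 4.3/(group size), which is ≥ 1 whenever the group size is ≤ 4.3.
The largest such integer is 4.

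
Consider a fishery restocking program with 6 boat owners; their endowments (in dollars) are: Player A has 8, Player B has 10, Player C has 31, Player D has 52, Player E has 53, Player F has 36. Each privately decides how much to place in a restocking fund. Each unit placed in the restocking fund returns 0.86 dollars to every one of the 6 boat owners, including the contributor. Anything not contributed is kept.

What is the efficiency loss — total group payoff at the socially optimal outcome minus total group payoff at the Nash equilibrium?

790.40 dollars

The private return per contributed unit is 0.86 < 1 for everyone, so the Nash equilibrium is zero contribution and the group total is Σ E_j = 8 + 10 + 31 + 52 + 53 + 36 = 190.
Each contributed unit returns 5.160 to the group, so the social optimum is full contribution by everyone: group total = 5.160 × 190 = 980.40.
Efficiency loss = (5.160 − 1) × 190 = 790.40.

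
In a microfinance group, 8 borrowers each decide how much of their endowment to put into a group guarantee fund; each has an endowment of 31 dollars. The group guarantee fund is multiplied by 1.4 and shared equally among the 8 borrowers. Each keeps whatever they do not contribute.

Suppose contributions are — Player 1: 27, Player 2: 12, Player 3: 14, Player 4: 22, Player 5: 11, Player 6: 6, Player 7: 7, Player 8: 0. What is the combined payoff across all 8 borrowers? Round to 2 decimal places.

Total contributed: 27 + 12 + 14 + 22 + 11 + 6 + 7 + 0 = 99; total kept: 8 × 31 − 99 = 149.
The group guarantee fund pays out 1.4 × 99 = 138.60 in aggregate.
Group total = 149 + 138.60 = 287.60.

287.60 dollars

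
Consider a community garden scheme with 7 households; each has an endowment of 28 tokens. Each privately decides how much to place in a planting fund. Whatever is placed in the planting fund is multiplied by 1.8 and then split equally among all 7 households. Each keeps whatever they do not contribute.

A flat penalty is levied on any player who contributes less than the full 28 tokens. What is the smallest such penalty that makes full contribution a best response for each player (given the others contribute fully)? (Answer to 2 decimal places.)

20.80 tokens

Given the others contribute fully, the best deviation is to contribute 0 (any partial contribution still incurs the fine and gives up units whose private return 0.2571 is below 1).
Deviating from 28 to 0 saves 28 tokens but forfeits the deviator's share of the drop in the planting fund: 1.8/7 × 28 = 7.20.
So the deviation gain is 28 − 7.20 = 20.80, and the fine must be at least 20.80 tokens to wipe it out.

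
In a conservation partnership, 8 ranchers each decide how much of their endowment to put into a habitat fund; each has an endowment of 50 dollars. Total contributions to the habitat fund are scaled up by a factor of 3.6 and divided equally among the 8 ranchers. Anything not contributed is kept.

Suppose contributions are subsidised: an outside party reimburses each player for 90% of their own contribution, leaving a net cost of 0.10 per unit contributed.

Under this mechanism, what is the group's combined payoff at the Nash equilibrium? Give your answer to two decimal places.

The effective private return per unit is now (3.6/8) / 0.10 = 4.5000 > 1, so every player's dominant strategy flips to full contribution.
At the Nash equilibrium everyone contributes 50. Group total payoff = 8 × (50 × 0.90 + 3.6 × 50) = 1800.00.

1800.00 dollars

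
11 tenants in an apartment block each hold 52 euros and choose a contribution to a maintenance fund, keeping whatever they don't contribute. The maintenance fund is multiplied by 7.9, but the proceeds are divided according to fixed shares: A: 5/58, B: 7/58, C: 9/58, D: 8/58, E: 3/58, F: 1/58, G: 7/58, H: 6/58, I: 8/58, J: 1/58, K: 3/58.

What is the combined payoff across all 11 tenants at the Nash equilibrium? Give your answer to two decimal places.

Each unit j contributes comes back to j as 7.9 × (j's share), so j prefers to contribute only if that share exceeds 1/7.9 = 0.1266; otherwise keeping the unit dominates.
C, D and I are above the threshold, contributing 52 each; the remaining 8 contribute 0. Total contributed: 156.
The maintenance fund pays out 7.9 × 156 = 1232.40 in total (split across the unequal shares, but the aggregate is all that matters for the group sum).
The 8 free-riders keep 52 each, adding 416. Group total = 416 + 1232.40 = 1648.40.

1648.40 euros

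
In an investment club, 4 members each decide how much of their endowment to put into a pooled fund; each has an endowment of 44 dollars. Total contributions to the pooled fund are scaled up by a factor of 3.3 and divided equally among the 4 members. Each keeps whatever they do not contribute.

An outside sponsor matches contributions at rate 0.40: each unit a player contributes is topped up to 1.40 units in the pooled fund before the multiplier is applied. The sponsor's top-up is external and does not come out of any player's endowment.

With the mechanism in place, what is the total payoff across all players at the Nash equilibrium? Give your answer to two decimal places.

813.12 dollars

Under the mechanism each unit contributed yields 3.3 × 1.40 / 4 = 1.1550 back to its contributor per unit of net cost, which exceeds 1, making full contribution the dominant choice for everyone.
So the Nash equilibrium is full contribution by all 4; the group earns 3.3 × 1.40 × 176 = 813.12.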